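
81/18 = 4+1/2 = 4.50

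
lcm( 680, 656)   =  55760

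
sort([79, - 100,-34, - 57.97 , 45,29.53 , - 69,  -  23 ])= [ - 100, - 69, - 57.97,-34, - 23,29.53, 45,79]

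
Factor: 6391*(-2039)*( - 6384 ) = 83191493616= 2^4*3^1*7^2*11^1*19^1*83^1 * 2039^1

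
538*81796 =44006248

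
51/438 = 17/146= 0.12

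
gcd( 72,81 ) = 9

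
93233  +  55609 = 148842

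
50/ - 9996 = -1 + 4973/4998 = -0.01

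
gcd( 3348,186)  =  186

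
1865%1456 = 409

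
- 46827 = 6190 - 53017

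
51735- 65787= - 14052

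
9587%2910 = 857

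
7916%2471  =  503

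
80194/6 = 13365+2/3 = 13365.67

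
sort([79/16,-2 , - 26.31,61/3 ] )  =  [ -26.31,  -  2 , 79/16,61/3 ]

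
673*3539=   2381747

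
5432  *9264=50322048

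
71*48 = 3408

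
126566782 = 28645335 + 97921447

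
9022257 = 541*16677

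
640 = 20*32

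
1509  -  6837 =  - 5328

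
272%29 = 11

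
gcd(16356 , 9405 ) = 3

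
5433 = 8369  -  2936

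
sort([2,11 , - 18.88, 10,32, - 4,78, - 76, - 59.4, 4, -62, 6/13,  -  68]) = [ - 76, - 68, - 62,  -  59.4,-18.88, - 4,6/13,2,4,10,11, 32,78]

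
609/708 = 203/236 = 0.86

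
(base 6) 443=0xAB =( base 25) 6l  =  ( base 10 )171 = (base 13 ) 102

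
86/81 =1 + 5/81 = 1.06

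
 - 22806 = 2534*( - 9 )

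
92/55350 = 46/27675 =0.00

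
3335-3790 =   -  455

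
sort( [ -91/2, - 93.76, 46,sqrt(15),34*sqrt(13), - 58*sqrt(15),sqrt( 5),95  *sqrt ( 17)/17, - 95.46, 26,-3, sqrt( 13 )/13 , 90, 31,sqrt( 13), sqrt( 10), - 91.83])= [-58*sqrt( 15 ), - 95.46,  -  93.76,-91.83, - 91/2,-3, sqrt( 13) /13,sqrt(5), sqrt( 10 ),sqrt(13),sqrt( 15 ),95*sqrt(17 )/17,26,31,46,90,34*sqrt ( 13) ]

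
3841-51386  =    -  47545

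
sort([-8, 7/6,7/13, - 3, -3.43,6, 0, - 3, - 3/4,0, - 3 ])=[-8, - 3.43, - 3, - 3, - 3, - 3/4,0,0, 7/13, 7/6,6 ] 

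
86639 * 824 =71390536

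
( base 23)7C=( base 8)255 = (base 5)1143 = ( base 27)6B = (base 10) 173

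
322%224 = 98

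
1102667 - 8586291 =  - 7483624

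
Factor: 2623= 43^1*61^1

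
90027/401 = 90027/401 = 224.51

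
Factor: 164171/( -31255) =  - 499/95 = - 5^(-1)*19^(- 1 )*499^1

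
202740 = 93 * 2180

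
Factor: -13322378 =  - 2^1*6661189^1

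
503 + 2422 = 2925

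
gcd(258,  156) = 6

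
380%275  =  105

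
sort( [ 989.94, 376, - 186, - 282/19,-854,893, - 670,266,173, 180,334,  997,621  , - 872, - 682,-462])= [ - 872, -854 , - 682, - 670, - 462, - 186, - 282/19, 173,180,266,334, 376 , 621,893,989.94, 997 ]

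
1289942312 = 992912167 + 297030145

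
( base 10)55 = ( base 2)110111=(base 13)43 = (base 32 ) 1n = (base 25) 25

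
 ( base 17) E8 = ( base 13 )15C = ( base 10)246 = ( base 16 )f6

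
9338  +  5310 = 14648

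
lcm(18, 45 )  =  90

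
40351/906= 44  +  487/906=44.54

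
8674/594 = 4337/297 = 14.60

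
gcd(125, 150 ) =25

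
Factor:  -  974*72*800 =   -  56102400 = - 2^9*3^2*5^2*487^1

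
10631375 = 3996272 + 6635103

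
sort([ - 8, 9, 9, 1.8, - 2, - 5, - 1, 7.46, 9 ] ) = [ - 8, - 5,  -  2,  -  1, 1.8,7.46, 9,9,9] 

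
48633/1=48633 = 48633.00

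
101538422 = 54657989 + 46880433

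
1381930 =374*3695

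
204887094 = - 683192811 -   -  888079905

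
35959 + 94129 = 130088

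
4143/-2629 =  - 2 + 1115/2629= - 1.58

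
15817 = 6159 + 9658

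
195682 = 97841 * 2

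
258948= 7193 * 36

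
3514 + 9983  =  13497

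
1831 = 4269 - 2438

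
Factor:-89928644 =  - 2^2*13^1*31^1*55787^1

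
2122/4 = 530  +  1/2= 530.50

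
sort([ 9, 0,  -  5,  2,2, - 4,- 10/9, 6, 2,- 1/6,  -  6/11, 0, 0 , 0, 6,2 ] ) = [ -5 ,-4, - 10/9,-6/11, - 1/6,0, 0,0, 0 , 2, 2, 2 , 2,6,6, 9 ]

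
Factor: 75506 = 2^1*19^1*1987^1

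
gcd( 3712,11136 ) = 3712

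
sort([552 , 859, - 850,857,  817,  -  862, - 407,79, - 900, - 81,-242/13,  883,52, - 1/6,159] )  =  [-900  , - 862,- 850, - 407, - 81,-242/13, - 1/6, 52,79,159, 552,817, 857,859,883] 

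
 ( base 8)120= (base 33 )2e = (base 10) 80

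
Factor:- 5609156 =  - 2^2 * 7^1*163^1*1229^1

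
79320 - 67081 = 12239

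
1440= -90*(-16 ) 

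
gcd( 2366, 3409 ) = 7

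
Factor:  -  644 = - 2^2*7^1  *23^1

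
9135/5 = 1827 = 1827.00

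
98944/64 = 1546=1546.00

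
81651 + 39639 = 121290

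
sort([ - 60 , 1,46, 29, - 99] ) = [ - 99, - 60, 1,29, 46]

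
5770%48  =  10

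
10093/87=116+1/87=116.01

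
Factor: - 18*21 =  - 2^1*3^3*7^1= -  378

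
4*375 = 1500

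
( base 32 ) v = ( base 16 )1F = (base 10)31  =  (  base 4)133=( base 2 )11111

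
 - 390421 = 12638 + -403059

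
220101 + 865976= 1086077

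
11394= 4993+6401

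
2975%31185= 2975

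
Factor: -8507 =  - 47^1* 181^1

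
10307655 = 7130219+3177436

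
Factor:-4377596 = -2^2* 853^1*1283^1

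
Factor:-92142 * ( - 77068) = 2^3*3^2*5119^1 * 19267^1 = 7101199656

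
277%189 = 88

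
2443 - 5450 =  - 3007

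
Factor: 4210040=2^3*5^1 *105251^1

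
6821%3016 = 789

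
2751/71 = 38 + 53/71 = 38.75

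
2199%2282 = 2199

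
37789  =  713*53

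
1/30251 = 1/30251 = 0.00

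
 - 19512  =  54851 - 74363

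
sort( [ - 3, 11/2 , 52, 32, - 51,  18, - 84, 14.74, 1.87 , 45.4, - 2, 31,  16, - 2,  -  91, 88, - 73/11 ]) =[ - 91, - 84, - 51, - 73/11, - 3, - 2, - 2, 1.87, 11/2, 14.74,  16, 18,31, 32, 45.4, 52,88]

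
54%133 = 54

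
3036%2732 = 304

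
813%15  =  3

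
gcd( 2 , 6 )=2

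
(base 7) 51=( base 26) 1a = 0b100100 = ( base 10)36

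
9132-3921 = 5211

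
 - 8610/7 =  - 1230=-1230.00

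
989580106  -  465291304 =524288802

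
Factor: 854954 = 2^1*427477^1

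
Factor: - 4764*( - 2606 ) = 12414984 = 2^3 * 3^1*397^1 * 1303^1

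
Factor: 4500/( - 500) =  - 9  =  -3^2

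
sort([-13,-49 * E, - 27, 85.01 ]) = [ - 49*E, - 27 , - 13 , 85.01 ] 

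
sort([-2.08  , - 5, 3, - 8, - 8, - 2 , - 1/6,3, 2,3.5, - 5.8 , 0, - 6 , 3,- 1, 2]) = [ - 8, - 8 , - 6  , - 5.8, - 5 , - 2.08, - 2,  -  1, - 1/6 , 0,2,2, 3, 3,  3,3.5 ]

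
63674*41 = 2610634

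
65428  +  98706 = 164134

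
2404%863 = 678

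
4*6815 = 27260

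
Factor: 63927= 3^2 * 7103^1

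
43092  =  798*54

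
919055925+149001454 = 1068057379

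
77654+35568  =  113222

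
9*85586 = 770274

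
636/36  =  53/3  =  17.67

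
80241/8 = 10030 + 1/8 = 10030.12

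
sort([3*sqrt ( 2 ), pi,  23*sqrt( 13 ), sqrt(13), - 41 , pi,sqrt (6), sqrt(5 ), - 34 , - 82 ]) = [ - 82 , - 41 ,-34 , sqrt(5 ), sqrt(6 ),  pi, pi, sqrt (13),3*sqrt( 2 ),23 * sqrt ( 13)]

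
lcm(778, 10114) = 10114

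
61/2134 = 61/2134 = 0.03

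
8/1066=4/533 = 0.01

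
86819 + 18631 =105450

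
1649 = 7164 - 5515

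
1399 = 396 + 1003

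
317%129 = 59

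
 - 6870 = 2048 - 8918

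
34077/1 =34077 = 34077.00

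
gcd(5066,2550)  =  34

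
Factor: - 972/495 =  - 2^2*3^3 *5^(-1)*11^(  -  1) = - 108/55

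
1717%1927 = 1717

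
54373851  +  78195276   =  132569127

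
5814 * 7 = 40698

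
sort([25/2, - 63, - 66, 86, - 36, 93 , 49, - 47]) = [-66, - 63, - 47, - 36, 25/2, 49,  86, 93]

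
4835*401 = 1938835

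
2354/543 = 4 + 182/543 = 4.34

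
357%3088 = 357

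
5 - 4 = 1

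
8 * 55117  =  440936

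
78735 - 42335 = 36400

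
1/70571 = 1/70571 = 0.00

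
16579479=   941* 17619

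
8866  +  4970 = 13836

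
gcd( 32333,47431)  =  1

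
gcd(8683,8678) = 1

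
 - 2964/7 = - 424  +  4/7=- 423.43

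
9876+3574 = 13450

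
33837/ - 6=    - 5640 + 1/2 = -5639.50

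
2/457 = 2/457  =  0.00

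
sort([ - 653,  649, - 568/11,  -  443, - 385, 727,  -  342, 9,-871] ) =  [-871, - 653,  -  443, - 385  , - 342,  -  568/11, 9,649,727]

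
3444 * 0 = 0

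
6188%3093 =2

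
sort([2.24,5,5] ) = [2.24,  5,5 ]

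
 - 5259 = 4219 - 9478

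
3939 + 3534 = 7473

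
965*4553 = 4393645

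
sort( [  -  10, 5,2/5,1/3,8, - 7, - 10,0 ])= [ - 10,  -  10, - 7, 0,1/3,2/5,5,8 ] 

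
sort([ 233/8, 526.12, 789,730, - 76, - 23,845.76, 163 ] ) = [ - 76,- 23,233/8, 163,526.12, 730, 789, 845.76]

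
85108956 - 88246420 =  -3137464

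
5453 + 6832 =12285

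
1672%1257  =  415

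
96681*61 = 5897541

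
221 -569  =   - 348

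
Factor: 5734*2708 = 15527672 = 2^3 * 47^1*61^1*677^1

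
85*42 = 3570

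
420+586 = 1006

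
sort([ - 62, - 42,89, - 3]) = [ - 62, - 42, - 3,89 ]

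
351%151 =49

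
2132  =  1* 2132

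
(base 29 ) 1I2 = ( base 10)1365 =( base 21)320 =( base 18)43f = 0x555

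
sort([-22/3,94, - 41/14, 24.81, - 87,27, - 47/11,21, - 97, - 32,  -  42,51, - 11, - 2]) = [ - 97 , - 87, - 42, - 32, - 11 ,-22/3, - 47/11, - 41/14, - 2, 21,24.81,  27,51,94] 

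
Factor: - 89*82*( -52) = 379496 = 2^3*13^1*41^1*89^1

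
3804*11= 41844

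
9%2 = 1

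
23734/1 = 23734  =  23734.00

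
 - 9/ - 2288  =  9/2288 = 0.00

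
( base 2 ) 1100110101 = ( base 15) 39b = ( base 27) 13b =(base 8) 1465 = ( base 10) 821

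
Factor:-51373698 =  - 2^1*3^1*8562283^1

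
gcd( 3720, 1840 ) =40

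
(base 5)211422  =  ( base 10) 7112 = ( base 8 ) 15710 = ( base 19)10D6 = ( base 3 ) 100202102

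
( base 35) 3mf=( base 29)58N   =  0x116c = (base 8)10554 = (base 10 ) 4460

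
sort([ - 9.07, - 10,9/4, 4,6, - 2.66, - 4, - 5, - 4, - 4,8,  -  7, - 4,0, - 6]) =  [ - 10,- 9.07,  -  7, - 6, - 5 , - 4, - 4,-4, - 4, - 2.66, 0, 9/4,4,6, 8 ]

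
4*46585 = 186340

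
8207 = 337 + 7870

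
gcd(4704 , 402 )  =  6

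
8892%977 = 99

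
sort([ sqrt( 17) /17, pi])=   [sqrt( 17)/17,  pi ]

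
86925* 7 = 608475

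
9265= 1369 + 7896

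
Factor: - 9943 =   -  61^1*163^1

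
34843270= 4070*8561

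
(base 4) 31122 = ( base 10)858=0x35a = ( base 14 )454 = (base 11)710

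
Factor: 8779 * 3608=2^3*11^1*41^1*8779^1 = 31674632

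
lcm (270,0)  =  0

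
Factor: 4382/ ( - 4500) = - 2^( - 1)*3^( - 2)*5^(-3)*7^1*313^1 = - 2191/2250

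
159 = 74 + 85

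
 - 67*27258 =-1826286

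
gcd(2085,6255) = 2085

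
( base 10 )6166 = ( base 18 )110A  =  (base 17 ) 145c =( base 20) f86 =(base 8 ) 14026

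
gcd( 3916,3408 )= 4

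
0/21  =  0 = 0.00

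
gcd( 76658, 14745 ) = 1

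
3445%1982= 1463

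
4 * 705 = 2820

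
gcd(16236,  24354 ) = 8118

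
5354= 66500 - 61146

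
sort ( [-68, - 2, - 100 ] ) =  [ - 100, - 68, - 2] 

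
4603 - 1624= 2979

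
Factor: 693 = 3^2*  7^1*11^1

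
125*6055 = 756875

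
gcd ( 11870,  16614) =2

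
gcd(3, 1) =1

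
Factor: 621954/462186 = 3^( - 4)*109^1= 109/81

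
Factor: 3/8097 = 2699^( - 1) = 1/2699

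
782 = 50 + 732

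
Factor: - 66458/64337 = - 2^1 * 7^( - 1) * 13^( - 1)*47^1 = -94/91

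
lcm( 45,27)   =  135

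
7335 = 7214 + 121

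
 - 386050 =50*(-7721 )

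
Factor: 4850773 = 859^1* 5647^1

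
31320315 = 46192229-14871914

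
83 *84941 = 7050103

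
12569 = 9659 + 2910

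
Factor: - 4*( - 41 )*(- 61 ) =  - 10004 =- 2^2*41^1*61^1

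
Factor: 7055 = 5^1*17^1*83^1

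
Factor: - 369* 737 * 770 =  - 209403810 = - 2^1*3^2*5^1*7^1*11^2*41^1 * 67^1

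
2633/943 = 2633/943 = 2.79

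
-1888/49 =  - 39 + 23/49  =  - 38.53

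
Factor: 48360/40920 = 13/11 = 11^(-1 )*13^1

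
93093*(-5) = -465465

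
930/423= 2 + 28/141 =2.20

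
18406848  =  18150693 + 256155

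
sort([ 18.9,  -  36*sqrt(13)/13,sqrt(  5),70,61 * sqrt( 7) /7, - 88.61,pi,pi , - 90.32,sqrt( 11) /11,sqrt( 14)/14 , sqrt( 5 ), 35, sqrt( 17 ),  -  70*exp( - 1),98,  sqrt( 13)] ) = [ - 90.32, - 88.61, - 70*exp( - 1 ),-36*sqrt(13 )/13,sqrt( 14)/14, sqrt( 11 )/11, sqrt( 5),sqrt( 5),pi , pi, sqrt( 13 ), sqrt( 17),18.9,61*sqrt( 7)/7,35 , 70,98] 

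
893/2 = 446+1/2 = 446.50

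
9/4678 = 9/4678 = 0.00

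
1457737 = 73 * 19969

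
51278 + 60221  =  111499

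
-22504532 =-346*65042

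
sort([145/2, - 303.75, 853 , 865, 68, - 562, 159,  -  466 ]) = [ - 562, - 466, - 303.75, 68,145/2, 159, 853 , 865]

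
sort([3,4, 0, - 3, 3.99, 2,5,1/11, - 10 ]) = [ - 10, - 3,  0,1/11,  2, 3,3.99,4,5]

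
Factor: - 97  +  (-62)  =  -159 = - 3^1*53^1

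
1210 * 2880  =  3484800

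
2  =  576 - 574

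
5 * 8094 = 40470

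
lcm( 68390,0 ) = 0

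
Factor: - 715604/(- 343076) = 29^1*31^1*431^( -1) = 899/431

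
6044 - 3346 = 2698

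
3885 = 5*777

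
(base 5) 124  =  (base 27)1C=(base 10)39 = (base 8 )47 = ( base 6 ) 103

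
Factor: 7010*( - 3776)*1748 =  - 46269140480 = - 2^9 * 5^1*19^1*23^1*59^1 * 701^1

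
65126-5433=59693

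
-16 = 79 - 95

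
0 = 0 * 4164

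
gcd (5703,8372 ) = 1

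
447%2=1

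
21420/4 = 5355 = 5355.00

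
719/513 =719/513 = 1.40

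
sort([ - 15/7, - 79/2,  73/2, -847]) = [ - 847, - 79/2, - 15/7, 73/2]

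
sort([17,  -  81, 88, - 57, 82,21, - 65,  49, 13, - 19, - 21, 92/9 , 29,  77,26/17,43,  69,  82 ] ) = [-81, - 65,  -  57, - 21,-19,26/17,92/9, 13,17,21,29,43 , 49,  69,77,82, 82,88 ] 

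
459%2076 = 459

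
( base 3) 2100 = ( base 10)63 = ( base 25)2d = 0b111111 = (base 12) 53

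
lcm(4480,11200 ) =22400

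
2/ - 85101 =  - 1+85099/85101 = -0.00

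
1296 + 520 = 1816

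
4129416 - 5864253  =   - 1734837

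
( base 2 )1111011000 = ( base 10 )984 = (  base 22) 20g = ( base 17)36F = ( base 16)3D8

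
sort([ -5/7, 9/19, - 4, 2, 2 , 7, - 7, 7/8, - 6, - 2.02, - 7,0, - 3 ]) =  [ - 7, - 7, - 6, - 4,-3, - 2.02, - 5/7, 0,9/19,7/8, 2, 2,  7 ]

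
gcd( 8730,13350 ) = 30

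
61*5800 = 353800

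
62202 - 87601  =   - 25399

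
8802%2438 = 1488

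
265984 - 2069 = 263915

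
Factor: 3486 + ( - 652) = 2^1*13^1 * 109^1 = 2834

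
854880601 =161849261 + 693031340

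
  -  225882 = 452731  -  678613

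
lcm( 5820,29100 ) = 29100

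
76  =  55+21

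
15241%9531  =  5710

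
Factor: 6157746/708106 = 3^2*37^( - 1)*1367^( - 1)*48871^1=439839/50579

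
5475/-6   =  -913+1/2 = - 912.50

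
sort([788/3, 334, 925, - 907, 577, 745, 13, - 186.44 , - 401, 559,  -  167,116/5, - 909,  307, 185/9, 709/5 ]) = [ - 909,-907, - 401 , - 186.44, - 167,13, 185/9, 116/5, 709/5,788/3,307, 334,559,577,  745,  925 ] 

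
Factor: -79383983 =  - 7^1*53^1*213973^1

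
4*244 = 976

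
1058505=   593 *1785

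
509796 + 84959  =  594755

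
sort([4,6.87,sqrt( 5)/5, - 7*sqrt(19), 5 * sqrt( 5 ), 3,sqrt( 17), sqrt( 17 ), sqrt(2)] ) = [ - 7*sqrt( 19 ), sqrt( 5 ) /5,sqrt( 2),3,  4,sqrt( 17), sqrt( 17),6.87,5*sqrt( 5)]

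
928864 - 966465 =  - 37601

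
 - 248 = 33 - 281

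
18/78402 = 3/13067 =0.00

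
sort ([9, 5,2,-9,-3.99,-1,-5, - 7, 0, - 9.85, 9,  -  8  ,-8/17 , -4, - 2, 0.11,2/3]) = [ - 9.85,-9, - 8 ,-7,-5, - 4,-3.99,  -  2, - 1,-8/17, 0, 0.11, 2/3 , 2, 5,9, 9 ] 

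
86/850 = 43/425 = 0.10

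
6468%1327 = 1160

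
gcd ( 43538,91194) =2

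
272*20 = 5440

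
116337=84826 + 31511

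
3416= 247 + 3169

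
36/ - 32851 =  - 36/32851 = - 0.00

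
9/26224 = 9/26224 =0.00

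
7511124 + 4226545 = 11737669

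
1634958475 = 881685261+753273214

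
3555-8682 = -5127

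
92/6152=23/1538= 0.01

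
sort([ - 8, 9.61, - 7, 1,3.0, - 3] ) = [ - 8, - 7, - 3, 1,3.0,9.61]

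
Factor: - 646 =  - 2^1 * 17^1*19^1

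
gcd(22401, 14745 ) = 3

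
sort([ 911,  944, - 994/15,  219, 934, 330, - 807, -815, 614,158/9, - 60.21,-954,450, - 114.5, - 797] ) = [ - 954, - 815, - 807, - 797,- 114.5, - 994/15, - 60.21,158/9, 219,330,450, 614 , 911 , 934,944]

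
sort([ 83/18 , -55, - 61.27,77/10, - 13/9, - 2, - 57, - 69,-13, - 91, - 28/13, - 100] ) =[ - 100, - 91, - 69, -61.27, - 57,- 55, - 13, - 28/13, - 2,-13/9,83/18, 77/10] 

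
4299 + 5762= 10061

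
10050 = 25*402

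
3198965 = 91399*35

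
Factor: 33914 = 2^1*31^1 * 547^1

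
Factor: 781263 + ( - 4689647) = - 2^5*37^1*3301^1 = -3908384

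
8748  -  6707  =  2041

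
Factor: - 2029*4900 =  - 2^2* 5^2*7^2*2029^1 = - 9942100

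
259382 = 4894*53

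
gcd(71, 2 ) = 1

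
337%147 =43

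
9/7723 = 9/7723 = 0.00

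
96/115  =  96/115=0.83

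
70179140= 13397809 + 56781331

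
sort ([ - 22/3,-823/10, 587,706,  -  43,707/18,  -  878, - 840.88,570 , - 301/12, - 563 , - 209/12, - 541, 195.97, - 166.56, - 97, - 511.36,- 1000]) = [ - 1000 , - 878, - 840.88, - 563,-541, - 511.36, - 166.56, - 97, - 823/10, - 43,-301/12 , - 209/12 , - 22/3 , 707/18, 195.97,570,587 , 706 ]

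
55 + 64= 119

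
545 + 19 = 564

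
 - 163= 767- 930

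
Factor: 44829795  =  3^1*5^1*29^1*257^1*401^1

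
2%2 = 0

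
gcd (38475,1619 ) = 1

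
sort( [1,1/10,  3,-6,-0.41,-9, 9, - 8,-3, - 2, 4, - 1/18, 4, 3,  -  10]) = [ - 10, - 9, - 8, - 6, - 3 ,- 2, - 0.41, - 1/18,  1/10,  1,3 , 3, 4, 4, 9] 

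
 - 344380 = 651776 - 996156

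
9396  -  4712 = 4684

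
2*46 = 92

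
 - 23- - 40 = 17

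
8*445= 3560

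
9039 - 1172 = 7867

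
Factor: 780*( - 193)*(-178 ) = 2^3*3^1* 5^1*13^1*89^1*193^1  =  26796120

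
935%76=23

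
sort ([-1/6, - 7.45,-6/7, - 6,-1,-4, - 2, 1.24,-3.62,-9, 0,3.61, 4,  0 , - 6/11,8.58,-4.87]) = [-9, - 7.45,-6, - 4.87, - 4, - 3.62, - 2, -1, - 6/7, - 6/11, - 1/6, 0, 0,1.24, 3.61,  4, 8.58 ]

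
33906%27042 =6864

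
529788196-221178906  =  308609290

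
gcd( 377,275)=1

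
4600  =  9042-4442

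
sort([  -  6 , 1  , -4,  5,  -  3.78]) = [ - 6, - 4,-3.78, 1, 5 ] 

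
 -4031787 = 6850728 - 10882515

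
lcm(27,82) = 2214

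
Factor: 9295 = 5^1 * 11^1 *13^2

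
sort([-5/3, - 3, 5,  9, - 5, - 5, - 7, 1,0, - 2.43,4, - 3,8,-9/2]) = [-7, - 5, - 5, - 9/2, - 3, - 3, - 2.43, - 5/3,0,1,  4 , 5 , 8,9] 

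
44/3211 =44/3211 = 0.01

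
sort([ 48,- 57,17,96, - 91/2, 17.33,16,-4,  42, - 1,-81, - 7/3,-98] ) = [ - 98 ,-81 ,- 57, - 91/2, - 4,-7/3,  -  1, 16,17, 17.33,42,48,96 ]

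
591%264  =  63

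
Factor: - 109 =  - 109^1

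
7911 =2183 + 5728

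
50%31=19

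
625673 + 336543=962216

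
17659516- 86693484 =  - 69033968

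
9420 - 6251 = 3169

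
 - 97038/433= - 97038/433 = - 224.11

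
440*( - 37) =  - 16280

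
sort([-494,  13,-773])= [ - 773,-494,  13] 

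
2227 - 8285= - 6058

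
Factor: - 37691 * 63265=-2384521115 = - 5^1*12653^1*37691^1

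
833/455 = 1 + 54/65= 1.83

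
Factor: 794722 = 2^1*397361^1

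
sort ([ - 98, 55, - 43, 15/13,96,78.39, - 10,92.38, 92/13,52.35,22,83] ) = [- 98 , - 43, - 10  ,  15/13,92/13,  22,52.35,  55 , 78.39,83, 92.38,96]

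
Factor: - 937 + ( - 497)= - 2^1 * 3^1 * 239^1 = -1434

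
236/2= 118 = 118.00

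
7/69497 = 7/69497 = 0.00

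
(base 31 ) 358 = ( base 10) 3046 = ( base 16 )BE6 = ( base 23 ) 5HA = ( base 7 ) 11611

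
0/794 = 0 = 0.00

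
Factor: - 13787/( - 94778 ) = 2^(  -  1)*17^1  *  811^1*47389^ ( - 1)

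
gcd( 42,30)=6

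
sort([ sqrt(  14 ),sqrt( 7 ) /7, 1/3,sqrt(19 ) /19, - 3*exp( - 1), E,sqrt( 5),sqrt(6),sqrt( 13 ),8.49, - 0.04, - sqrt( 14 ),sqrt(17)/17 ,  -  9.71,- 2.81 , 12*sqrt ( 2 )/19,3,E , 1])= [- 9.71, - sqrt(14), - 2.81, - 3*exp( - 1), - 0.04, sqrt( 19 )/19,sqrt( 17 )/17,  1/3, sqrt(7)/7,12*sqrt( 2)/19,1,sqrt(5 ) , sqrt( 6 ),E,E, 3,sqrt( 13),sqrt ( 14),8.49] 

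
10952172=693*15804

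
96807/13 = 7446 + 9/13  =  7446.69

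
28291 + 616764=645055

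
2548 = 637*4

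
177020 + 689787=866807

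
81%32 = 17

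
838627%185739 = 95671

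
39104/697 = 56  +  72/697 = 56.10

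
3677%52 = 37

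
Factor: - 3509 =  - 11^2*29^1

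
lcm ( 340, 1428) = 7140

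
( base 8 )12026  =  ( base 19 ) e4c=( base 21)bdi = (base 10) 5142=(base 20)ch2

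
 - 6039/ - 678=2013/226 = 8.91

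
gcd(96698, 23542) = 2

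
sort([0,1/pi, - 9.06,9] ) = [-9.06,0 , 1/pi, 9 ]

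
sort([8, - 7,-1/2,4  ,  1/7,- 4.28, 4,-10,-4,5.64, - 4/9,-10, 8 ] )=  [  -  10, - 10,-7, - 4.28, - 4, - 1/2,-4/9 , 1/7,4,4, 5.64,8,8 ] 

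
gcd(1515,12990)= 15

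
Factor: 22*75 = 1650=2^1* 3^1 * 5^2*11^1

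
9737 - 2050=7687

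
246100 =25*9844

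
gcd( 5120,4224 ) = 128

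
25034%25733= 25034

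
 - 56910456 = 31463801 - 88374257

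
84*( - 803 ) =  - 67452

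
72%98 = 72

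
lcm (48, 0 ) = 0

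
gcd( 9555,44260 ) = 5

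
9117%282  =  93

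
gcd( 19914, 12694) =2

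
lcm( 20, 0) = 0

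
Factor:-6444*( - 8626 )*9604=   533847406176 = 2^5*3^2*7^4*19^1*179^1*227^1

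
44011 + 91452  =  135463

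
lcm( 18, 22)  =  198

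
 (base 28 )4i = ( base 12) aa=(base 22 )5k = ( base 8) 202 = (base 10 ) 130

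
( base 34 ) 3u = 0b10000100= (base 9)156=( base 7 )246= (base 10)132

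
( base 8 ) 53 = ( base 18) 27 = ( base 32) 1B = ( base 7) 61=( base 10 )43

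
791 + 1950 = 2741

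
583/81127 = 583/81127 =0.01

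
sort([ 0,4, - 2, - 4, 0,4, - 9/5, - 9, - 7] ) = [-9, - 7, - 4, - 2, - 9/5, 0 , 0, 4, 4 ]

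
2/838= 1/419=0.00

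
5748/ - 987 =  - 1916/329 = - 5.82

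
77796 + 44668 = 122464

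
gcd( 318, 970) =2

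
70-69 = 1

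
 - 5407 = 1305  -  6712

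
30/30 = 1  =  1.00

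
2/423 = 2/423 = 0.00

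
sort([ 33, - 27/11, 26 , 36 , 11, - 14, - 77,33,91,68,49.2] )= [ - 77, - 14, - 27/11, 11,26,33,33,36,49.2,  68,  91]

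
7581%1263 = 3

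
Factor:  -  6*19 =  - 114 = -2^1*3^1*19^1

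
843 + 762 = 1605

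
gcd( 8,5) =1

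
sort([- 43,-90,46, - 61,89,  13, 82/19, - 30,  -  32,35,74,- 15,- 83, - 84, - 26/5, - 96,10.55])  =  [ - 96, -90,-84,  -  83,-61,- 43, - 32,  -  30,-15,  -  26/5,82/19,10.55,13,35,46,74 , 89 ]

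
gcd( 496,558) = 62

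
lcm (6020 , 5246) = 367220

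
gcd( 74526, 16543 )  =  1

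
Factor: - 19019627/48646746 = -2^ (-1 ) *3^( - 2)*11^2 * 19^1*29^( - 1)*41^ (-1)*2273^(-1)*8273^1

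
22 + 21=43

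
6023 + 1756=7779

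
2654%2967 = 2654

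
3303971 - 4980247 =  - 1676276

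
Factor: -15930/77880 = -9/44=- 2^( - 2)*3^2*11^(-1 )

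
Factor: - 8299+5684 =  - 2615 = - 5^1*523^1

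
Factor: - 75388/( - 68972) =43^( - 1)*47^1 = 47/43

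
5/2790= 1/558= 0.00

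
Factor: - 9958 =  - 2^1 * 13^1 * 383^1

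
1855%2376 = 1855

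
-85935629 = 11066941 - 97002570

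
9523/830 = 11 + 393/830  =  11.47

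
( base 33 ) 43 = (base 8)207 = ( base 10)135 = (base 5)1020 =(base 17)7G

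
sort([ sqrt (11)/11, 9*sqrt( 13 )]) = [sqrt(11)/11,9*sqrt( 13)]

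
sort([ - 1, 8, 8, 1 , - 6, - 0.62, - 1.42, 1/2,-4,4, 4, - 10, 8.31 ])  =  [- 10,-6, - 4, - 1.42, - 1, - 0.62 , 1/2, 1 , 4 , 4, 8,8, 8.31 ]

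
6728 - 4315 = 2413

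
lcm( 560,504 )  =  5040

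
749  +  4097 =4846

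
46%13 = 7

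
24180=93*260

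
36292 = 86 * 422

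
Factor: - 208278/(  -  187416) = 2^( - 2 )*3^1*7^1*29^1*137^ ( - 1) = 609/548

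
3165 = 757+2408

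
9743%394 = 287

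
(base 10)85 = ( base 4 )1111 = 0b1010101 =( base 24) 3D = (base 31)2n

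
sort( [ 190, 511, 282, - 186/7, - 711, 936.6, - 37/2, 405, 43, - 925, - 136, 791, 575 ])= [ - 925, - 711, - 136, - 186/7, - 37/2, 43, 190, 282,405,  511,575,791, 936.6]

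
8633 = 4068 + 4565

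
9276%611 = 111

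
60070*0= 0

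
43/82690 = 43/82690  =  0.00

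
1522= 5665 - 4143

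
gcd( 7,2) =1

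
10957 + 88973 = 99930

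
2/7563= 2/7563 = 0.00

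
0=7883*0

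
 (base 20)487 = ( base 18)583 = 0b11011100111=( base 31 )1Q0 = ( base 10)1767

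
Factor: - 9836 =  - 2^2 *2459^1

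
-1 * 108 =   -  108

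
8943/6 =1490 + 1/2 = 1490.50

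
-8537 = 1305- 9842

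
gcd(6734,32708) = 962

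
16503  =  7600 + 8903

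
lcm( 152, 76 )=152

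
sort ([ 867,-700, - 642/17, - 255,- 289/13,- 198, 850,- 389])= [ -700, - 389, - 255 , - 198, - 642/17, -289/13,850, 867]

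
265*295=78175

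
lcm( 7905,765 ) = 23715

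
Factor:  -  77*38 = -2926 = - 2^1*7^1*11^1*19^1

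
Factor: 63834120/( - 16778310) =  - 2^2*3^1*7^1*73^1*347^1*559277^( - 1) = - 2127804/559277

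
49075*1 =49075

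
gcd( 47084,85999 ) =1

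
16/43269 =16/43269 = 0.00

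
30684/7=4383 + 3/7 = 4383.43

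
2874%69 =45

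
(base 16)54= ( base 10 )84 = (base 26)36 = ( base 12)70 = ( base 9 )103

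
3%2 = 1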